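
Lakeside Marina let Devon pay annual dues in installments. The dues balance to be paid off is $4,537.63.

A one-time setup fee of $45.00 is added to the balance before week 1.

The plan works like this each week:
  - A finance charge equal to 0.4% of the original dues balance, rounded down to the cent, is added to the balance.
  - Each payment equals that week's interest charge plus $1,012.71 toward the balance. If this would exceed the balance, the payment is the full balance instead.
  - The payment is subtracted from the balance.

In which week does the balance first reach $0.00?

Week 1: opening $4,582.63; interest $18.15 → $4,600.78; payment $1,030.86; balance $3,569.92
Week 2: opening $3,569.92; interest $18.15 → $3,588.07; payment $1,030.86; balance $2,557.21
Week 3: opening $2,557.21; interest $18.15 → $2,575.36; payment $1,030.86; balance $1,544.50
Week 4: opening $1,544.50; interest $18.15 → $1,562.65; payment $1,030.86; balance $531.79
Week 5: opening $531.79; interest $18.15 → $549.94; payment $549.94; balance $0.00
Balance reaches $0.00 in week 5.

5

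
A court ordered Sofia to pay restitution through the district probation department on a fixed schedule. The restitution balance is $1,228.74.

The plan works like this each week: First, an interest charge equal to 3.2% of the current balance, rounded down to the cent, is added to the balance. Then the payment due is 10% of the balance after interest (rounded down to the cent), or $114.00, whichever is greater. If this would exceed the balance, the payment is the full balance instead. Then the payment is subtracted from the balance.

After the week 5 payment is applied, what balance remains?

# | Opening | Interest | Payment | End bal
1 | $1,228.74 | $39.31 | $126.80 | $1,141.25
2 | $1,141.25 | $36.52 | $117.77 | $1,060.00
3 | $1,060.00 | $33.92 | $114.00 | $979.92
4 | $979.92 | $31.35 | $114.00 | $897.27
5 | $897.27 | $28.71 | $114.00 | $811.98

$811.98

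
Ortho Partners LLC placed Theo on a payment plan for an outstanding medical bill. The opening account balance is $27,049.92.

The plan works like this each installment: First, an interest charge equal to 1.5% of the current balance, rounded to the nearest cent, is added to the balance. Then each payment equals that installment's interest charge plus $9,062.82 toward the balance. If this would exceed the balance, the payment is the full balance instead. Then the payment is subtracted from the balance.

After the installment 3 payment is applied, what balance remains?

$0.00

Installment 1: $27,049.92 +$405.75 interest = $27,455.67; pay $9,468.57 → $17,987.10
Installment 2: $17,987.10 +$269.81 interest = $18,256.91; pay $9,332.63 → $8,924.28
Installment 3: $8,924.28 +$133.86 interest = $9,058.14; pay $9,058.14 → $0.00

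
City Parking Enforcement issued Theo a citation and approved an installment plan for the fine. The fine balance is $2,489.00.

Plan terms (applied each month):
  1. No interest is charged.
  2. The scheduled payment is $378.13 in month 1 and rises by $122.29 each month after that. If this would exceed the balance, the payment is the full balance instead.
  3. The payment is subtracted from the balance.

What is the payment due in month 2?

Month 1: $2,489.00 − $378.13 → $2,110.87
Month 2: $2,110.87 − $500.42 → $1,610.45

$500.42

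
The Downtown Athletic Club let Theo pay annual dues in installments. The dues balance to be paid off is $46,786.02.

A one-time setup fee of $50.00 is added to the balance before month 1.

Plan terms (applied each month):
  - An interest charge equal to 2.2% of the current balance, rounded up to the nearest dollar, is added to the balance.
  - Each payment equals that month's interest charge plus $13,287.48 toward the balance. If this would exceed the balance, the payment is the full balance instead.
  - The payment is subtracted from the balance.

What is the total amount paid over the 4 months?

Month 1: opening $46,836.02; interest $1,031.00 → $47,867.02; payment $14,318.48; balance $33,548.54
Month 2: opening $33,548.54; interest $739.00 → $34,287.54; payment $14,026.48; balance $20,261.06
Month 3: opening $20,261.06; interest $446.00 → $20,707.06; payment $13,733.48; balance $6,973.58
Month 4: opening $6,973.58; interest $154.00 → $7,127.58; payment $7,127.58; balance $0.00
Total paid: $49,206.02

$49,206.02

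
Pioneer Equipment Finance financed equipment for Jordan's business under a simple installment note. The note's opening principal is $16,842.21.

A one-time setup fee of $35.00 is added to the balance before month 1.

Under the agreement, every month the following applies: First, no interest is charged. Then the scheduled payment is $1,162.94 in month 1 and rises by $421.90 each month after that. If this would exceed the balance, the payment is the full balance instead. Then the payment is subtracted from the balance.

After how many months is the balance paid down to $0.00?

7

Month 1: $16,877.21 − $1,162.94 → $15,714.27
Month 2: $15,714.27 − $1,584.84 → $14,129.43
Month 3: $14,129.43 − $2,006.74 → $12,122.69
Month 4: $12,122.69 − $2,428.64 → $9,694.05
Month 5: $9,694.05 − $2,850.54 → $6,843.51
Month 6: $6,843.51 − $3,272.44 → $3,571.07
Month 7: $3,571.07 − $3,571.07 → $0.00
Balance reaches $0.00 in month 7.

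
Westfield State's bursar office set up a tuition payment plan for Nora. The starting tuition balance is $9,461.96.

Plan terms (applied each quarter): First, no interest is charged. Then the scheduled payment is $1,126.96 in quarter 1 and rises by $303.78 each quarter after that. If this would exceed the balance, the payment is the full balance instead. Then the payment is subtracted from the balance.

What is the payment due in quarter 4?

Quarter 1: $9,461.96 − $1,126.96 → $8,335.00
Quarter 2: $8,335.00 − $1,430.74 → $6,904.26
Quarter 3: $6,904.26 − $1,734.52 → $5,169.74
Quarter 4: $5,169.74 − $2,038.30 → $3,131.44

$2,038.30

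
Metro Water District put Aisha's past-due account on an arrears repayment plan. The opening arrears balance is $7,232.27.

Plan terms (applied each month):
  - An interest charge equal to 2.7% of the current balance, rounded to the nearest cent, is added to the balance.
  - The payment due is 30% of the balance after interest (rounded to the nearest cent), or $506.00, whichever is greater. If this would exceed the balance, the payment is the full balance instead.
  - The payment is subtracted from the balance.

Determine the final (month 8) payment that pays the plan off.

# | Opening | Interest | Payment | End bal
1 | $7,232.27 | $195.27 | $2,228.26 | $5,199.28
2 | $5,199.28 | $140.38 | $1,601.90 | $3,737.76
3 | $3,737.76 | $100.92 | $1,151.60 | $2,687.08
4 | $2,687.08 | $72.55 | $827.89 | $1,931.74
5 | $1,931.74 | $52.16 | $595.17 | $1,388.73
6 | $1,388.73 | $37.50 | $506.00 | $920.23
7 | $920.23 | $24.85 | $506.00 | $439.08
8 | $439.08 | $11.86 | $450.94 | $0.00

$450.94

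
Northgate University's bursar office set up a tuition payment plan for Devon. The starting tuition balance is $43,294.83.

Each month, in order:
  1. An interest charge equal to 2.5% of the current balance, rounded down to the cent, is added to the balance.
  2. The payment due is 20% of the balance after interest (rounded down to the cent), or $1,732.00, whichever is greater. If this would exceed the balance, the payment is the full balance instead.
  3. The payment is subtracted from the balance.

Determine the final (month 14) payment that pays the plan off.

Month 1: opening $43,294.83; interest $1,082.37 → $44,377.20; payment $8,875.44; balance $35,501.76
Month 2: opening $35,501.76; interest $887.54 → $36,389.30; payment $7,277.86; balance $29,111.44
Month 3: opening $29,111.44; interest $727.78 → $29,839.22; payment $5,967.84; balance $23,871.38
Month 4: opening $23,871.38; interest $596.78 → $24,468.16; payment $4,893.63; balance $19,574.53
Month 5: opening $19,574.53; interest $489.36 → $20,063.89; payment $4,012.77; balance $16,051.12
Month 6: opening $16,051.12; interest $401.27 → $16,452.39; payment $3,290.47; balance $13,161.92
Month 7: opening $13,161.92; interest $329.04 → $13,490.96; payment $2,698.19; balance $10,792.77
Month 8: opening $10,792.77; interest $269.81 → $11,062.58; payment $2,212.51; balance $8,850.07
Month 9: opening $8,850.07; interest $221.25 → $9,071.32; payment $1,814.26; balance $7,257.06
Month 10: opening $7,257.06; interest $181.42 → $7,438.48; payment $1,732.00; balance $5,706.48
Month 11: opening $5,706.48; interest $142.66 → $5,849.14; payment $1,732.00; balance $4,117.14
Month 12: opening $4,117.14; interest $102.92 → $4,220.06; payment $1,732.00; balance $2,488.06
Month 13: opening $2,488.06; interest $62.20 → $2,550.26; payment $1,732.00; balance $818.26
Month 14: opening $818.26; interest $20.45 → $838.71; payment $838.71; balance $0.00

$838.71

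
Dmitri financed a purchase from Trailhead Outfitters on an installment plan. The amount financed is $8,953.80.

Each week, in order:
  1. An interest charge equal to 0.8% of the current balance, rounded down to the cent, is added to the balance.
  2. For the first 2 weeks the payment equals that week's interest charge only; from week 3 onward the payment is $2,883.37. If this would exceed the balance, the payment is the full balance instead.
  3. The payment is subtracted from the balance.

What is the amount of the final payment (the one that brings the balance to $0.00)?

$454.51

Week 1: $8,953.80 +$71.63 interest = $9,025.43; pay $71.63 → $8,953.80
Week 2: $8,953.80 +$71.63 interest = $9,025.43; pay $71.63 → $8,953.80
Week 3: $8,953.80 +$71.63 interest = $9,025.43; pay $2,883.37 → $6,142.06
Week 4: $6,142.06 +$49.13 interest = $6,191.19; pay $2,883.37 → $3,307.82
Week 5: $3,307.82 +$26.46 interest = $3,334.28; pay $2,883.37 → $450.91
Week 6: $450.91 +$3.60 interest = $454.51; pay $454.51 → $0.00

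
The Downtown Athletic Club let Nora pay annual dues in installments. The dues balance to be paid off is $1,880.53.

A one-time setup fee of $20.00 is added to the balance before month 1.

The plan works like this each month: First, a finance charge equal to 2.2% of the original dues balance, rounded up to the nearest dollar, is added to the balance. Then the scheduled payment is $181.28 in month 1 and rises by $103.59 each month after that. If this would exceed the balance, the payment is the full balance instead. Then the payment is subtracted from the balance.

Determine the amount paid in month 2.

Month 1: opening $1,900.53; interest $42.00 → $1,942.53; payment $181.28; balance $1,761.25
Month 2: opening $1,761.25; interest $42.00 → $1,803.25; payment $284.87; balance $1,518.38

$284.87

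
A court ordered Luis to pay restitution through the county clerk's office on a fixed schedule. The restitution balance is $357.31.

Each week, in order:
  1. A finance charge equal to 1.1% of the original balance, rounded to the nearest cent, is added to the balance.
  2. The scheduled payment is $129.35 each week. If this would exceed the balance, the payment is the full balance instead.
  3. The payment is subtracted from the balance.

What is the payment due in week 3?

$110.40

Week 1: $357.31 +$3.93 interest = $361.24; pay $129.35 → $231.89
Week 2: $231.89 +$3.93 interest = $235.82; pay $129.35 → $106.47
Week 3: $106.47 +$3.93 interest = $110.40; pay $110.40 → $0.00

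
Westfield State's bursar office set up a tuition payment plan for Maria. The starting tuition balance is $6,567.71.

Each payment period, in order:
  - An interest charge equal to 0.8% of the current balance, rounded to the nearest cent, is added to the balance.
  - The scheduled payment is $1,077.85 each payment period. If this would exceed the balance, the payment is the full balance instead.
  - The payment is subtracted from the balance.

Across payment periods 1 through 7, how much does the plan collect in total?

Payment period 1: $6,567.71 +$52.54 interest = $6,620.25; pay $1,077.85 → $5,542.40
Payment period 2: $5,542.40 +$44.34 interest = $5,586.74; pay $1,077.85 → $4,508.89
Payment period 3: $4,508.89 +$36.07 interest = $4,544.96; pay $1,077.85 → $3,467.11
Payment period 4: $3,467.11 +$27.74 interest = $3,494.85; pay $1,077.85 → $2,417.00
Payment period 5: $2,417.00 +$19.34 interest = $2,436.34; pay $1,077.85 → $1,358.49
Payment period 6: $1,358.49 +$10.87 interest = $1,369.36; pay $1,077.85 → $291.51
Payment period 7: $291.51 +$2.33 interest = $293.84; pay $293.84 → $0.00
Total paid: $6,760.94

$6,760.94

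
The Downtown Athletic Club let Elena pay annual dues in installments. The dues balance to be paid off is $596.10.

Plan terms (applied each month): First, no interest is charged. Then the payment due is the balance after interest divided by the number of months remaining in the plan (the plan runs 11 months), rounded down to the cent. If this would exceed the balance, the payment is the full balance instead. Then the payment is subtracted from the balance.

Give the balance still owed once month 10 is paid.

$54.20

Month 1: opening $596.10; payment $54.19; balance $541.91
Month 2: opening $541.91; payment $54.19; balance $487.72
Month 3: opening $487.72; payment $54.19; balance $433.53
Month 4: opening $433.53; payment $54.19; balance $379.34
Month 5: opening $379.34; payment $54.19; balance $325.15
Month 6: opening $325.15; payment $54.19; balance $270.96
Month 7: opening $270.96; payment $54.19; balance $216.77
Month 8: opening $216.77; payment $54.19; balance $162.58
Month 9: opening $162.58; payment $54.19; balance $108.39
Month 10: opening $108.39; payment $54.19; balance $54.20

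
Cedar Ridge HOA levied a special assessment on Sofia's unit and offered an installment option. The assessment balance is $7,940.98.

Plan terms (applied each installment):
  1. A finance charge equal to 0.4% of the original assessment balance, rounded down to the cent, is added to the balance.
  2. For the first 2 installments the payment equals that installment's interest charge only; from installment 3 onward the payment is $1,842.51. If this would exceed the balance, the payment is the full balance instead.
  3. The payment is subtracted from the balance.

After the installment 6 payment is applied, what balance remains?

$697.98

Installment 1: opening $7,940.98; interest $31.76 → $7,972.74; payment $31.76; balance $7,940.98
Installment 2: opening $7,940.98; interest $31.76 → $7,972.74; payment $31.76; balance $7,940.98
Installment 3: opening $7,940.98; interest $31.76 → $7,972.74; payment $1,842.51; balance $6,130.23
Installment 4: opening $6,130.23; interest $31.76 → $6,161.99; payment $1,842.51; balance $4,319.48
Installment 5: opening $4,319.48; interest $31.76 → $4,351.24; payment $1,842.51; balance $2,508.73
Installment 6: opening $2,508.73; interest $31.76 → $2,540.49; payment $1,842.51; balance $697.98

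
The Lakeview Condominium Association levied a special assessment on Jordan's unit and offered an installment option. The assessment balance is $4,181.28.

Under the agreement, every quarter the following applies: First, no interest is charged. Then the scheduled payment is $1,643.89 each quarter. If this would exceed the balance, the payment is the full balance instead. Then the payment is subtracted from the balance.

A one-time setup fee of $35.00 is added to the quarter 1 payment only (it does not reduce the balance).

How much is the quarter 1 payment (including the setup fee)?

$1,678.89

# | Opening | Payment | Fee | End bal
1 | $4,181.28 | $1,643.89 | $35.00 | $2,537.39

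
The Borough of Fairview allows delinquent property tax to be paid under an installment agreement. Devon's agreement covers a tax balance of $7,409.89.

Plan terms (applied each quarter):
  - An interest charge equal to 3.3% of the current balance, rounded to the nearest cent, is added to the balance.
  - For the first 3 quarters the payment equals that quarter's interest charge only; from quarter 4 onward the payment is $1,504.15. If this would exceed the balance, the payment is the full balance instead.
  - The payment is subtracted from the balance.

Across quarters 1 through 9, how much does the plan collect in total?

# | Opening | Interest | Payment | End bal
1 | $7,409.89 | $244.53 | $244.53 | $7,409.89
2 | $7,409.89 | $244.53 | $244.53 | $7,409.89
3 | $7,409.89 | $244.53 | $244.53 | $7,409.89
4 | $7,409.89 | $244.53 | $1,504.15 | $6,150.27
5 | $6,150.27 | $202.96 | $1,504.15 | $4,849.08
6 | $4,849.08 | $160.02 | $1,504.15 | $3,504.95
7 | $3,504.95 | $115.66 | $1,504.15 | $2,116.46
8 | $2,116.46 | $69.84 | $1,504.15 | $682.15
9 | $682.15 | $22.51 | $704.66 | $0.00
Total paid: $8,959.00

$8,959.00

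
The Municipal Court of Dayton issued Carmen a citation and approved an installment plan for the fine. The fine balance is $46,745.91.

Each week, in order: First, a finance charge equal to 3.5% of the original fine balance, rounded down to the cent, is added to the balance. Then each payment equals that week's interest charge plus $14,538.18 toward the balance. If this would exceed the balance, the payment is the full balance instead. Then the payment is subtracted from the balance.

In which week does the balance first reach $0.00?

Week 1: $46,745.91 +$1,636.10 interest = $48,382.01; pay $16,174.28 → $32,207.73
Week 2: $32,207.73 +$1,636.10 interest = $33,843.83; pay $16,174.28 → $17,669.55
Week 3: $17,669.55 +$1,636.10 interest = $19,305.65; pay $16,174.28 → $3,131.37
Week 4: $3,131.37 +$1,636.10 interest = $4,767.47; pay $4,767.47 → $0.00
Balance reaches $0.00 in week 4.

4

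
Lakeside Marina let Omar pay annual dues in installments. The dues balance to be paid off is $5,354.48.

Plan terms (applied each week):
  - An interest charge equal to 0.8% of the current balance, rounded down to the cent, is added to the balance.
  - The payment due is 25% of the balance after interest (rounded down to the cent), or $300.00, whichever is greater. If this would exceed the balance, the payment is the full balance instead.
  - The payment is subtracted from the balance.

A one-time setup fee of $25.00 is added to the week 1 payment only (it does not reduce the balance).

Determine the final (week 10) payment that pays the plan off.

Week 1: $5,354.48 +$42.83 interest = $5,397.31; pay $1,349.32 (+ $25.00 fee) → $4,047.99
Week 2: $4,047.99 +$32.38 interest = $4,080.37; pay $1,020.09 → $3,060.28
Week 3: $3,060.28 +$24.48 interest = $3,084.76; pay $771.19 → $2,313.57
Week 4: $2,313.57 +$18.50 interest = $2,332.07; pay $583.01 → $1,749.06
Week 5: $1,749.06 +$13.99 interest = $1,763.05; pay $440.76 → $1,322.29
Week 6: $1,322.29 +$10.57 interest = $1,332.86; pay $333.21 → $999.65
Week 7: $999.65 +$7.99 interest = $1,007.64; pay $300.00 → $707.64
Week 8: $707.64 +$5.66 interest = $713.30; pay $300.00 → $413.30
Week 9: $413.30 +$3.30 interest = $416.60; pay $300.00 → $116.60
Week 10: $116.60 +$0.93 interest = $117.53; pay $117.53 → $0.00

$117.53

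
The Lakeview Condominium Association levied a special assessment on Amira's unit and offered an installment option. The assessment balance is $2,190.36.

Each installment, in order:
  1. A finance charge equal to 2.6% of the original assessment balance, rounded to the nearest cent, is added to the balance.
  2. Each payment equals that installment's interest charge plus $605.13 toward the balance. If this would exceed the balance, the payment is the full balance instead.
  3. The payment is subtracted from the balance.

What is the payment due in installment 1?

Installment 1: $2,190.36 +$56.95 interest = $2,247.31; pay $662.08 → $1,585.23

$662.08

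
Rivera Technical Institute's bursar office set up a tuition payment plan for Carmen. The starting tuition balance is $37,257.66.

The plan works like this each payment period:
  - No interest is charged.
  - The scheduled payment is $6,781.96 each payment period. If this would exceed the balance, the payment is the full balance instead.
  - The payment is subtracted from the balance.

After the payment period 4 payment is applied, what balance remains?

Payment period 1: opening $37,257.66; payment $6,781.96; balance $30,475.70
Payment period 2: opening $30,475.70; payment $6,781.96; balance $23,693.74
Payment period 3: opening $23,693.74; payment $6,781.96; balance $16,911.78
Payment period 4: opening $16,911.78; payment $6,781.96; balance $10,129.82

$10,129.82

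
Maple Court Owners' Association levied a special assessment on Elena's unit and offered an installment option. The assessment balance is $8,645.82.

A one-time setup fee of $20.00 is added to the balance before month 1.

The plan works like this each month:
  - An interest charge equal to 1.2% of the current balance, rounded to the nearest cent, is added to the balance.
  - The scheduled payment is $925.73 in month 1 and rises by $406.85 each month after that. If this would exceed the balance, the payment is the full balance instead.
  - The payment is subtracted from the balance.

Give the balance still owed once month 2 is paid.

$6,605.63

Month 1: opening $8,665.82; interest $103.99 → $8,769.81; payment $925.73; balance $7,844.08
Month 2: opening $7,844.08; interest $94.13 → $7,938.21; payment $1,332.58; balance $6,605.63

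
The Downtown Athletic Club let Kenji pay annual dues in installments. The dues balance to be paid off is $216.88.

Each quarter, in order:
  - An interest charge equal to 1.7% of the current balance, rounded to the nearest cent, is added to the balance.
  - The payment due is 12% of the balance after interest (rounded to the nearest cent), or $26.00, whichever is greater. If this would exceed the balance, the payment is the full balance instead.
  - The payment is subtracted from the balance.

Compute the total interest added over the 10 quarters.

$18.92

Quarter 1: opening $216.88; interest $3.69 → $220.57; payment $26.47; balance $194.10
Quarter 2: opening $194.10; interest $3.30 → $197.40; payment $26.00; balance $171.40
Quarter 3: opening $171.40; interest $2.91 → $174.31; payment $26.00; balance $148.31
Quarter 4: opening $148.31; interest $2.52 → $150.83; payment $26.00; balance $124.83
Quarter 5: opening $124.83; interest $2.12 → $126.95; payment $26.00; balance $100.95
Quarter 6: opening $100.95; interest $1.72 → $102.67; payment $26.00; balance $76.67
Quarter 7: opening $76.67; interest $1.30 → $77.97; payment $26.00; balance $51.97
Quarter 8: opening $51.97; interest $0.88 → $52.85; payment $26.00; balance $26.85
Quarter 9: opening $26.85; interest $0.46 → $27.31; payment $26.00; balance $1.31
Quarter 10: opening $1.31; interest $0.02 → $1.33; payment $1.33; balance $0.00
Total interest: $3.69 + $3.30 + $2.91 + $2.52 + $2.12 + $1.72 + $1.30 + $0.88 + $0.46 + $0.02 = $18.92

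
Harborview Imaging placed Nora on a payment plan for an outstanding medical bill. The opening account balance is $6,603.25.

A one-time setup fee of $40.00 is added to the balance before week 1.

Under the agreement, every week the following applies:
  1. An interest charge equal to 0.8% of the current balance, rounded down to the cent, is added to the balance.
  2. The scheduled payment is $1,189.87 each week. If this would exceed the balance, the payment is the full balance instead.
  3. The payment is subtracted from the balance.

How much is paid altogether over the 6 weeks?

$6,824.23

Week 1: opening $6,643.25; interest $53.14 → $6,696.39; payment $1,189.87; balance $5,506.52
Week 2: opening $5,506.52; interest $44.05 → $5,550.57; payment $1,189.87; balance $4,360.70
Week 3: opening $4,360.70; interest $34.88 → $4,395.58; payment $1,189.87; balance $3,205.71
Week 4: opening $3,205.71; interest $25.64 → $3,231.35; payment $1,189.87; balance $2,041.48
Week 5: opening $2,041.48; interest $16.33 → $2,057.81; payment $1,189.87; balance $867.94
Week 6: opening $867.94; interest $6.94 → $874.88; payment $874.88; balance $0.00
Total paid: $6,824.23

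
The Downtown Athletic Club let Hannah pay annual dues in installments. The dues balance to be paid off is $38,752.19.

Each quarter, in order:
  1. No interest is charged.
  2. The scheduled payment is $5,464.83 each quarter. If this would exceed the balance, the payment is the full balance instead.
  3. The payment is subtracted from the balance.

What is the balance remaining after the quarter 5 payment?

$11,428.04

Quarter 1: opening $38,752.19; payment $5,464.83; balance $33,287.36
Quarter 2: opening $33,287.36; payment $5,464.83; balance $27,822.53
Quarter 3: opening $27,822.53; payment $5,464.83; balance $22,357.70
Quarter 4: opening $22,357.70; payment $5,464.83; balance $16,892.87
Quarter 5: opening $16,892.87; payment $5,464.83; balance $11,428.04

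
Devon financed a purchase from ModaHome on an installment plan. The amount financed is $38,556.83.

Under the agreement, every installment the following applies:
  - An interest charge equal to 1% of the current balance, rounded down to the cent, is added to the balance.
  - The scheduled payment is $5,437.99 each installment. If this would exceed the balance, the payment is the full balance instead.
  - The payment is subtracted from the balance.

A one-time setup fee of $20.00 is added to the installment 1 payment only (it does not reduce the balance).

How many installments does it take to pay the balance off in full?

8

Installment 1: $38,556.83 +$385.56 interest = $38,942.39; pay $5,437.99 (+ $20.00 fee) → $33,504.40
Installment 2: $33,504.40 +$335.04 interest = $33,839.44; pay $5,437.99 → $28,401.45
Installment 3: $28,401.45 +$284.01 interest = $28,685.46; pay $5,437.99 → $23,247.47
Installment 4: $23,247.47 +$232.47 interest = $23,479.94; pay $5,437.99 → $18,041.95
Installment 5: $18,041.95 +$180.41 interest = $18,222.36; pay $5,437.99 → $12,784.37
Installment 6: $12,784.37 +$127.84 interest = $12,912.21; pay $5,437.99 → $7,474.22
Installment 7: $7,474.22 +$74.74 interest = $7,548.96; pay $5,437.99 → $2,110.97
Installment 8: $2,110.97 +$21.10 interest = $2,132.07; pay $2,132.07 → $0.00
Balance reaches $0.00 in installment 8.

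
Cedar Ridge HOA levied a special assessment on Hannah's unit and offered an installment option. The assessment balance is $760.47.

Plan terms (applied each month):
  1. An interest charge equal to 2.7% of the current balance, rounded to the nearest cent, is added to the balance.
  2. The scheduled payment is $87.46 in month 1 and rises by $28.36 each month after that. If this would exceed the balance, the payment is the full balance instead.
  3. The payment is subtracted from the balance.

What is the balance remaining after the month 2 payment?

Month 1: $760.47 +$20.53 interest = $781.00; pay $87.46 → $693.54
Month 2: $693.54 +$18.73 interest = $712.27; pay $115.82 → $596.45

$596.45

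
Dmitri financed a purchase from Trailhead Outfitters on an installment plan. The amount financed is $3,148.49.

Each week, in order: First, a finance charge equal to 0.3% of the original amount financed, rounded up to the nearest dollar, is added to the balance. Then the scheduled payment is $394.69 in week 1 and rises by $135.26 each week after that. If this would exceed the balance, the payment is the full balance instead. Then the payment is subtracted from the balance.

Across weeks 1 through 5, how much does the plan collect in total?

Week 1: opening $3,148.49; interest $10.00 → $3,158.49; payment $394.69; balance $2,763.80
Week 2: opening $2,763.80; interest $10.00 → $2,773.80; payment $529.95; balance $2,243.85
Week 3: opening $2,243.85; interest $10.00 → $2,253.85; payment $665.21; balance $1,588.64
Week 4: opening $1,588.64; interest $10.00 → $1,598.64; payment $800.47; balance $798.17
Week 5: opening $798.17; interest $10.00 → $808.17; payment $808.17; balance $0.00
Total paid: $3,198.49

$3,198.49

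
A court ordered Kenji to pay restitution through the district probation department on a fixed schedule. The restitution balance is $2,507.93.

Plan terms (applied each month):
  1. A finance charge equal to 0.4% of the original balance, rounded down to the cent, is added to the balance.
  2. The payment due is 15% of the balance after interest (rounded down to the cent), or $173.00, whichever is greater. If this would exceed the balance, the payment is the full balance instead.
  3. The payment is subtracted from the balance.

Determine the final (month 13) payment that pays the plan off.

$13.50

Month 1: $2,507.93 +$10.03 interest = $2,517.96; pay $377.69 → $2,140.27
Month 2: $2,140.27 +$10.03 interest = $2,150.30; pay $322.54 → $1,827.76
Month 3: $1,827.76 +$10.03 interest = $1,837.79; pay $275.66 → $1,562.13
Month 4: $1,562.13 +$10.03 interest = $1,572.16; pay $235.82 → $1,336.34
Month 5: $1,336.34 +$10.03 interest = $1,346.37; pay $201.95 → $1,144.42
Month 6: $1,144.42 +$10.03 interest = $1,154.45; pay $173.16 → $981.29
Month 7: $981.29 +$10.03 interest = $991.32; pay $173.00 → $818.32
Month 8: $818.32 +$10.03 interest = $828.35; pay $173.00 → $655.35
Month 9: $655.35 +$10.03 interest = $665.38; pay $173.00 → $492.38
Month 10: $492.38 +$10.03 interest = $502.41; pay $173.00 → $329.41
Month 11: $329.41 +$10.03 interest = $339.44; pay $173.00 → $166.44
Month 12: $166.44 +$10.03 interest = $176.47; pay $173.00 → $3.47
Month 13: $3.47 +$10.03 interest = $13.50; pay $13.50 → $0.00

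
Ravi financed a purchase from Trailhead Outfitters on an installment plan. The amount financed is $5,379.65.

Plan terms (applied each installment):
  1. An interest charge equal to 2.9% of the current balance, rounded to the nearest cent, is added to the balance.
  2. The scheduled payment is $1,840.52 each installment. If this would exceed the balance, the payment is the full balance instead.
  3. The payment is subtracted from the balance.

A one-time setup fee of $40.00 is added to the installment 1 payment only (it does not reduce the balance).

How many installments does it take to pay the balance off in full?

4

# | Opening | Interest | Payment | Fee | End bal
1 | $5,379.65 | $156.01 | $1,840.52 | $40.00 | $3,695.14
2 | $3,695.14 | $107.16 | $1,840.52 | — | $1,961.78
3 | $1,961.78 | $56.89 | $1,840.52 | — | $178.15
4 | $178.15 | $5.17 | $183.32 | — | $0.00
Balance reaches $0.00 in installment 4.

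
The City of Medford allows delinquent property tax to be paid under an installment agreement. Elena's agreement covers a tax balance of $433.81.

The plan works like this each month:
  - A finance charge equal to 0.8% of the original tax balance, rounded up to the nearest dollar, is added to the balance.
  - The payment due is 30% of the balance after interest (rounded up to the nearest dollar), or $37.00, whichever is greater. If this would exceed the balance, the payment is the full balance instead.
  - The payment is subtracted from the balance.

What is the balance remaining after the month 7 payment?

Month 1: opening $433.81; interest $4.00 → $437.81; payment $132.00; balance $305.81
Month 2: opening $305.81; interest $4.00 → $309.81; payment $93.00; balance $216.81
Month 3: opening $216.81; interest $4.00 → $220.81; payment $67.00; balance $153.81
Month 4: opening $153.81; interest $4.00 → $157.81; payment $48.00; balance $109.81
Month 5: opening $109.81; interest $4.00 → $113.81; payment $37.00; balance $76.81
Month 6: opening $76.81; interest $4.00 → $80.81; payment $37.00; balance $43.81
Month 7: opening $43.81; interest $4.00 → $47.81; payment $37.00; balance $10.81

$10.81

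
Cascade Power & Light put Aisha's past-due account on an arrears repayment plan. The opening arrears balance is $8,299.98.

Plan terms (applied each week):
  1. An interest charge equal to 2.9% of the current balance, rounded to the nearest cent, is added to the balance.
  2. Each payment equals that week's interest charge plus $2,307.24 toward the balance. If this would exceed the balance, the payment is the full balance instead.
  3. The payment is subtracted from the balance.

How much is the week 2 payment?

Week 1: opening $8,299.98; interest $240.70 → $8,540.68; payment $2,547.94; balance $5,992.74
Week 2: opening $5,992.74; interest $173.79 → $6,166.53; payment $2,481.03; balance $3,685.50

$2,481.03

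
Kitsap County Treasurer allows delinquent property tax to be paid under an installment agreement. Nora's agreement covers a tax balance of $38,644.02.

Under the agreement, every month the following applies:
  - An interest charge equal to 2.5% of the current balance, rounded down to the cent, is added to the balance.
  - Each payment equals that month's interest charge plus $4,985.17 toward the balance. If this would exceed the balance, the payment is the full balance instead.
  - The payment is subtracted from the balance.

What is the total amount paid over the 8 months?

$42,883.18

Month 1: opening $38,644.02; interest $966.10 → $39,610.12; payment $5,951.27; balance $33,658.85
Month 2: opening $33,658.85; interest $841.47 → $34,500.32; payment $5,826.64; balance $28,673.68
Month 3: opening $28,673.68; interest $716.84 → $29,390.52; payment $5,702.01; balance $23,688.51
Month 4: opening $23,688.51; interest $592.21 → $24,280.72; payment $5,577.38; balance $18,703.34
Month 5: opening $18,703.34; interest $467.58 → $19,170.92; payment $5,452.75; balance $13,718.17
Month 6: opening $13,718.17; interest $342.95 → $14,061.12; payment $5,328.12; balance $8,733.00
Month 7: opening $8,733.00; interest $218.32 → $8,951.32; payment $5,203.49; balance $3,747.83
Month 8: opening $3,747.83; interest $93.69 → $3,841.52; payment $3,841.52; balance $0.00
Total paid: $42,883.18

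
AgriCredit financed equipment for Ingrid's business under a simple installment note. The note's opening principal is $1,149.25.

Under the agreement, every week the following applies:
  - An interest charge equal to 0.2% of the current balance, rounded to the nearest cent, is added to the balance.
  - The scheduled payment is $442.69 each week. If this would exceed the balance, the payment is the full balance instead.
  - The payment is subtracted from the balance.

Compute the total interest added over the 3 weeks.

# | Opening | Interest | Payment | End bal
1 | $1,149.25 | $2.30 | $442.69 | $708.86
2 | $708.86 | $1.42 | $442.69 | $267.59
3 | $267.59 | $0.54 | $268.13 | $0.00
Total interest: $2.30 + $1.42 + $0.54 = $4.26

$4.26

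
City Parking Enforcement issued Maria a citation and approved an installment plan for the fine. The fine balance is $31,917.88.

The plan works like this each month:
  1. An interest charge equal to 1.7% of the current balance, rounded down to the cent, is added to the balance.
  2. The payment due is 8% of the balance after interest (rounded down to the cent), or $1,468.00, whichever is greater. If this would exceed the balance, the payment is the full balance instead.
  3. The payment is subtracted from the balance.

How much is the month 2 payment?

$2,429.70

Month 1: $31,917.88 +$542.60 interest = $32,460.48; pay $2,596.83 → $29,863.65
Month 2: $29,863.65 +$507.68 interest = $30,371.33; pay $2,429.70 → $27,941.63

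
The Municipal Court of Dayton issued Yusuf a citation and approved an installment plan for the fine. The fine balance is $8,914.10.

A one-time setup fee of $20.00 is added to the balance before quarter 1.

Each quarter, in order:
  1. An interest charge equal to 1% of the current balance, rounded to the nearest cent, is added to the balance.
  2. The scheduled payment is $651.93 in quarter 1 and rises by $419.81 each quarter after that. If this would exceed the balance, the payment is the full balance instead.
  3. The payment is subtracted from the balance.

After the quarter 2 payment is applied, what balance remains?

# | Opening | Interest | Payment | End bal
1 | $8,934.10 | $89.34 | $651.93 | $8,371.51
2 | $8,371.51 | $83.72 | $1,071.74 | $7,383.49

$7,383.49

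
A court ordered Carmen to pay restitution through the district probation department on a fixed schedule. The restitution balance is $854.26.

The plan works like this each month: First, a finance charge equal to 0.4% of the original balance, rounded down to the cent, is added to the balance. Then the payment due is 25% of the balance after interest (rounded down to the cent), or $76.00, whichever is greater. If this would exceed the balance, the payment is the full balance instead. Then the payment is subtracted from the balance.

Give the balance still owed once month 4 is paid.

Month 1: opening $854.26; interest $3.41 → $857.67; payment $214.41; balance $643.26
Month 2: opening $643.26; interest $3.41 → $646.67; payment $161.66; balance $485.01
Month 3: opening $485.01; interest $3.41 → $488.42; payment $122.10; balance $366.32
Month 4: opening $366.32; interest $3.41 → $369.73; payment $92.43; balance $277.30

$277.30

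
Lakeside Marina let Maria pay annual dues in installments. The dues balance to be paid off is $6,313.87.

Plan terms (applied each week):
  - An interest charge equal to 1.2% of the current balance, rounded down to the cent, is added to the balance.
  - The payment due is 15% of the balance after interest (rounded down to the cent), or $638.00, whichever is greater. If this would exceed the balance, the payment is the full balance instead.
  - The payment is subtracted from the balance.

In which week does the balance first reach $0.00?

Week 1: opening $6,313.87; interest $75.76 → $6,389.63; payment $958.44; balance $5,431.19
Week 2: opening $5,431.19; interest $65.17 → $5,496.36; payment $824.45; balance $4,671.91
Week 3: opening $4,671.91; interest $56.06 → $4,727.97; payment $709.19; balance $4,018.78
Week 4: opening $4,018.78; interest $48.22 → $4,067.00; payment $638.00; balance $3,429.00
Week 5: opening $3,429.00; interest $41.14 → $3,470.14; payment $638.00; balance $2,832.14
Week 6: opening $2,832.14; interest $33.98 → $2,866.12; payment $638.00; balance $2,228.12
Week 7: opening $2,228.12; interest $26.73 → $2,254.85; payment $638.00; balance $1,616.85
Week 8: opening $1,616.85; interest $19.40 → $1,636.25; payment $638.00; balance $998.25
Week 9: opening $998.25; interest $11.97 → $1,010.22; payment $638.00; balance $372.22
Week 10: opening $372.22; interest $4.46 → $376.68; payment $376.68; balance $0.00
Balance reaches $0.00 in week 10.

10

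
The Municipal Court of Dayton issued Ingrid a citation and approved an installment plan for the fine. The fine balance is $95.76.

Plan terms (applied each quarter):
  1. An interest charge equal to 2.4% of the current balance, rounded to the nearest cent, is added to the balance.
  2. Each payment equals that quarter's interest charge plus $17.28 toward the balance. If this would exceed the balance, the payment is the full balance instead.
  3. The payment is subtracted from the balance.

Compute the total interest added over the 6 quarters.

$7.56

# | Opening | Interest | Payment | End bal
1 | $95.76 | $2.30 | $19.58 | $78.48
2 | $78.48 | $1.88 | $19.16 | $61.20
3 | $61.20 | $1.47 | $18.75 | $43.92
4 | $43.92 | $1.05 | $18.33 | $26.64
5 | $26.64 | $0.64 | $17.92 | $9.36
6 | $9.36 | $0.22 | $9.58 | $0.00
Total interest: $2.30 + $1.88 + $1.47 + $1.05 + $0.64 + $0.22 = $7.56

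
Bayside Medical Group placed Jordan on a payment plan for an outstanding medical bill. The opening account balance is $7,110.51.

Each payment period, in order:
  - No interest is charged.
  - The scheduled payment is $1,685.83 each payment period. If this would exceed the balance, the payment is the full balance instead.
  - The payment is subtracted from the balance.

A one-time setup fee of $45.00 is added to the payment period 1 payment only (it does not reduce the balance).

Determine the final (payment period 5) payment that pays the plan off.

$367.19

Payment period 1: opening $7,110.51; payment $1,685.83 (+ $45.00 fee); balance $5,424.68
Payment period 2: opening $5,424.68; payment $1,685.83; balance $3,738.85
Payment period 3: opening $3,738.85; payment $1,685.83; balance $2,053.02
Payment period 4: opening $2,053.02; payment $1,685.83; balance $367.19
Payment period 5: opening $367.19; payment $367.19; balance $0.00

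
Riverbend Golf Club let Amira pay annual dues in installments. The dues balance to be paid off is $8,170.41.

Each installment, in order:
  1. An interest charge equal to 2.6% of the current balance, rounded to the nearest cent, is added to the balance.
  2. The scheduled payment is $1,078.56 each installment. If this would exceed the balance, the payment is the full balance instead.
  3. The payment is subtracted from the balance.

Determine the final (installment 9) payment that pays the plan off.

Installment 1: $8,170.41 +$212.43 interest = $8,382.84; pay $1,078.56 → $7,304.28
Installment 2: $7,304.28 +$189.91 interest = $7,494.19; pay $1,078.56 → $6,415.63
Installment 3: $6,415.63 +$166.81 interest = $6,582.44; pay $1,078.56 → $5,503.88
Installment 4: $5,503.88 +$143.10 interest = $5,646.98; pay $1,078.56 → $4,568.42
Installment 5: $4,568.42 +$118.78 interest = $4,687.20; pay $1,078.56 → $3,608.64
Installment 6: $3,608.64 +$93.82 interest = $3,702.46; pay $1,078.56 → $2,623.90
Installment 7: $2,623.90 +$68.22 interest = $2,692.12; pay $1,078.56 → $1,613.56
Installment 8: $1,613.56 +$41.95 interest = $1,655.51; pay $1,078.56 → $576.95
Installment 9: $576.95 +$15.00 interest = $591.95; pay $591.95 → $0.00

$591.95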